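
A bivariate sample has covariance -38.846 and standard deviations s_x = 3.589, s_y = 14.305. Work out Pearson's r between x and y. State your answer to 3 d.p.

r = Cov(x,y) / (s_x · s_y) = -38.846 / (3.589 × 14.305)
  = -38.846 / 51.3406 ≈ -0.757

-0.757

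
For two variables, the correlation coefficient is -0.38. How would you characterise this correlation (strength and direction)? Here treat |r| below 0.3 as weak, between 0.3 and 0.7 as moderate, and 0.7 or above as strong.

r = -0.38 < 0 so the relationship is negative.
|r| = 0.38, which falls in the moderate range.

moderate negative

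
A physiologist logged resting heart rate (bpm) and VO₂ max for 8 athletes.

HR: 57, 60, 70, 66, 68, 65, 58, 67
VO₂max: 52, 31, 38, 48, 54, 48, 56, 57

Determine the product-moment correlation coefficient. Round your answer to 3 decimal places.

-0.054

n = 8, Σx = 511, Σy = 384, Σx² = 32807, Σy² = 19018, Σxy = 24511
nΣxy − ΣxΣy = 196088 − 196224 = -136
nΣx² − (Σx)² = 262456 − 261121 = 1335; nΣy² − (Σy)² = 152144 − 147456 = 4688
r = -136 / √(1335 × 4688) = -136 / 2501.6954 ≈ -0.054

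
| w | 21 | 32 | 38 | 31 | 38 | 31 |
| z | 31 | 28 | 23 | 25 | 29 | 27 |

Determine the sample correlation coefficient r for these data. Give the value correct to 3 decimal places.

-0.604

n = 6, Σw = 191, Σz = 163, Σw² = 6275, Σz² = 4469, Σwz = 5135
nΣwz − ΣwΣz = 30810 − 31133 = -323
nΣw² − (Σw)² = 37650 − 36481 = 1169; nΣz² − (Σz)² = 26814 − 26569 = 245
r = -323 / √(1169 × 245) = -323 / 535.1682 ≈ -0.604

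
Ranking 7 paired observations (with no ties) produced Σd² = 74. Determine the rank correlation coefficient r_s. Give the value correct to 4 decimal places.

-0.3214

ρ = 1 − 6Σd² / [n(n²−1)] = 1 − 6×74 / (7×48)
  = 1 − 444/336 = 1 − 1.32143 ≈ -0.3214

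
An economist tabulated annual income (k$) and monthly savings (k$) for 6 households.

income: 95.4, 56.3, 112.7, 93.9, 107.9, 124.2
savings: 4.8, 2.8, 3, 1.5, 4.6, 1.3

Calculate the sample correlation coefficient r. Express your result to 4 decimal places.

-0.1085

n = 6, Σx = 590.4, Σy = 18, Σx² = 60857.4, Σy² = 64.98, Σxy = 1752.31
nΣxy − ΣxΣy = 10513.86 − 10627.2 = -113.34
nΣx² − (Σx)² = 365144.4 − 348572.16 = 16572.24; nΣy² − (Σy)² = 389.88 − 324 = 65.88
r = -113.34 / √(16572.24 × 65.88) = -113.34 / 1044.8824 ≈ -0.1085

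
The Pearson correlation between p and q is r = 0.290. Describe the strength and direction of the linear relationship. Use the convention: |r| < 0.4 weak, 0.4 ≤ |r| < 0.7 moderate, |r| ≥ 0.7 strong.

r = 0.290 > 0 so the relationship is positive.
|r| = 0.290, which falls in the weak range.

weak positive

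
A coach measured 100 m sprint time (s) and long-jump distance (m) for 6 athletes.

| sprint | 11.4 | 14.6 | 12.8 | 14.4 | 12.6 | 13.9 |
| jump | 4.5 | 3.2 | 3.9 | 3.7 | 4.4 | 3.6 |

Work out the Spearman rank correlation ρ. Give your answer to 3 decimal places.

Rank sprint: 1, 6, 3, 5, 2, 4
Rank jump: 6, 1, 4, 3, 5, 2
d = rank(sprint) − rank(jump): -5, 5, -1, 2, -3, 2; Σd² = 68
ρ = 1 − 6Σd² / [n(n²−1)] = 1 − 6×68 / (6×35) = 1 − 408/210 ≈ -0.943

-0.943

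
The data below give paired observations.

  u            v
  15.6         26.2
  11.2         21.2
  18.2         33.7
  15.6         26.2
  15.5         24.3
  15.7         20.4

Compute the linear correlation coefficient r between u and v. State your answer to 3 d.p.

0.732

n = 6, Σu = 91.8, Σv = 152, Σu² = 1430.14, Σv² = 3964.66, Σuv = 2365.15
nΣuv − ΣuΣv = 14190.9 − 13953.6 = 237.3
nΣu² − (Σu)² = 8580.84 − 8427.24 = 153.6; nΣv² − (Σv)² = 23787.96 − 23104 = 683.96
r = 237.3 / √(153.6 × 683.96) = 237.3 / 324.1238 ≈ 0.732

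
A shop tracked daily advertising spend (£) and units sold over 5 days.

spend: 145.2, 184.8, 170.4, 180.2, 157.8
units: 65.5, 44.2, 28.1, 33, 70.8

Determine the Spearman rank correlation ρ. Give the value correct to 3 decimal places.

Rank spend: 1, 5, 3, 4, 2
Rank units: 4, 3, 1, 2, 5
d = rank(spend) − rank(units): -3, 2, 2, 2, -3; Σd² = 30
ρ = 1 − 6Σd² / [n(n²−1)] = 1 − 6×30 / (5×24) = 1 − 180/120 ≈ -0.500

-0.500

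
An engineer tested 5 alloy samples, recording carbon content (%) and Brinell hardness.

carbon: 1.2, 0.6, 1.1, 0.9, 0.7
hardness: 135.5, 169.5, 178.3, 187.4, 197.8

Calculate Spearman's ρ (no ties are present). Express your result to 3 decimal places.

Rank carbon: 5, 1, 4, 3, 2
Rank hardness: 1, 2, 3, 4, 5
d = rank(carbon) − rank(hardness): 4, -1, 1, -1, -3; Σd² = 28
ρ = 1 − 6Σd² / [n(n²−1)] = 1 − 6×28 / (5×24) = 1 − 168/120 ≈ -0.400

-0.400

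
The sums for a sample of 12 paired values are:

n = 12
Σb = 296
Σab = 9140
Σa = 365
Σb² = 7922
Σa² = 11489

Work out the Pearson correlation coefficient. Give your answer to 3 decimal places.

0.279

r = (nΣab − ΣaΣb) / √[(nΣa² − (Σa)²)(nΣb² − (Σb)²)]
Numerator: 12×9140 − 365×296 = 1640
Denominator: √[(137868 − 133225)(95064 − 87616)] = √[4643 × 7448] = 5880.5666
r = 1640 / 5880.5666 ≈ 0.279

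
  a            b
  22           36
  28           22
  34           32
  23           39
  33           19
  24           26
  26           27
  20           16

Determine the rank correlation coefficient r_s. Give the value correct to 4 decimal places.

Rank a: 2, 6, 8, 3, 7, 4, 5, 1
Rank b: 7, 3, 6, 8, 2, 4, 5, 1
d = rank(a) − rank(b): -5, 3, 2, -5, 5, 0, 0, 0; Σd² = 88
ρ = 1 − 6Σd² / [n(n²−1)] = 1 − 6×88 / (8×63) = 1 − 528/504 ≈ -0.0476

-0.0476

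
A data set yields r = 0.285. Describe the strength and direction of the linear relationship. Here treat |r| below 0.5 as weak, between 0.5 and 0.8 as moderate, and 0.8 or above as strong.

r = 0.285 > 0 so the relationship is positive.
|r| = 0.285, which falls in the weak range.

weak positive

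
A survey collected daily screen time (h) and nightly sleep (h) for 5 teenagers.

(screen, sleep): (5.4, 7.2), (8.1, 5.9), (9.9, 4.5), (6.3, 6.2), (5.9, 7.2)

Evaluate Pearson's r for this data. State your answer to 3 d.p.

n = 5, Σx = 35.6, Σy = 31, Σx² = 267.28, Σy² = 197.18, Σxy = 212.76
nΣxy − ΣxΣy = 1063.8 − 1103.6 = -39.8
nΣx² − (Σx)² = 1336.4 − 1267.36 = 69.04; nΣy² − (Σy)² = 985.9 − 961 = 24.9
r = -39.8 / √(69.04 × 24.9) = -39.8 / 41.4620 ≈ -0.960

-0.960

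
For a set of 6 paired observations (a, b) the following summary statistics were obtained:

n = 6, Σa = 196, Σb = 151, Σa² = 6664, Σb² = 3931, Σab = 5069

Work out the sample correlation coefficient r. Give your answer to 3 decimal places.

0.737

r = (nΣab − ΣaΣb) / √[(nΣa² − (Σa)²)(nΣb² − (Σb)²)]
Numerator: 6×5069 − 196×151 = 818
Denominator: √[(39984 − 38416)(23586 − 22801)] = √[1568 × 785] = 1109.4503
r = 818 / 1109.4503 ≈ 0.737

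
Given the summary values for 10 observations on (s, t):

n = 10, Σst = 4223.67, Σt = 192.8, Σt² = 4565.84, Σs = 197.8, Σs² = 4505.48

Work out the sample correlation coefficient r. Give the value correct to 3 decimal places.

r = (nΣst − ΣsΣt) / √[(nΣs² − (Σs)²)(nΣt² − (Σt)²)]
Numerator: 10×4223.67 − 197.8×192.8 = 4100.86
Denominator: √[(45054.8 − 39124.84)(45658.4 − 37171.84)] = √[5929.96 × 8486.56] = 7094.0088
r = 4100.86 / 7094.0088 ≈ 0.578

0.578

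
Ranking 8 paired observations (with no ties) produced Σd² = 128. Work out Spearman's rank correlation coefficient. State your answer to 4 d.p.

-0.5238

ρ = 1 − 6Σd² / [n(n²−1)] = 1 − 6×128 / (8×63)
  = 1 − 768/504 = 1 − 1.52381 ≈ -0.5238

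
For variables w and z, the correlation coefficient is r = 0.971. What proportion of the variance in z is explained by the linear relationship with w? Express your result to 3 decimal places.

0.943

r² = (0.971)² = 0.943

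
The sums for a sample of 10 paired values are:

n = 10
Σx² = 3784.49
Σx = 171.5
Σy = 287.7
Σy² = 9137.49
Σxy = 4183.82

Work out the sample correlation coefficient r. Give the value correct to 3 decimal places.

r = (nΣxy − ΣxΣy) / √[(nΣx² − (Σx)²)(nΣy² − (Σy)²)]
Numerator: 10×4183.82 − 171.5×287.7 = -7502.35
Denominator: √[(37844.9 − 29412.25)(91374.9 − 82771.29)] = √[8432.65 × 8603.61] = 8517.7011
r = -7502.35 / 8517.7011 ≈ -0.881

-0.881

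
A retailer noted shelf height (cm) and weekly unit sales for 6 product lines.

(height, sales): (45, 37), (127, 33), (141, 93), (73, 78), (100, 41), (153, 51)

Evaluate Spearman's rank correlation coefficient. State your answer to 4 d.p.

0.3143

Rank height: 1, 4, 5, 2, 3, 6
Rank sales: 2, 1, 6, 5, 3, 4
d = rank(height) − rank(sales): -1, 3, -1, -3, 0, 2; Σd² = 24
ρ = 1 − 6Σd² / [n(n²−1)] = 1 − 6×24 / (6×35) = 1 − 144/210 ≈ 0.3143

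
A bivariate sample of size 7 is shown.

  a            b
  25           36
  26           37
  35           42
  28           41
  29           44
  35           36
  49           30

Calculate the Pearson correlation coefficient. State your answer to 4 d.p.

-0.5932

n = 7, Σa = 227, Σb = 266, Σa² = 7777, Σb² = 10242, Σab = 8486
nΣab − ΣaΣb = 59402 − 60382 = -980
nΣa² − (Σa)² = 54439 − 51529 = 2910; nΣb² − (Σb)² = 71694 − 70756 = 938
r = -980 / √(2910 × 938) = -980 / 1652.1441 ≈ -0.5932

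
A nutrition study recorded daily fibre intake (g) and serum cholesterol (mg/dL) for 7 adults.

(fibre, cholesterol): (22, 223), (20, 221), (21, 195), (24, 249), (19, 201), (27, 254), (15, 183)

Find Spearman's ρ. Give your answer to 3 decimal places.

0.893

Rank fibre: 5, 3, 4, 6, 2, 7, 1
Rank cholesterol: 5, 4, 2, 6, 3, 7, 1
d = rank(fibre) − rank(cholesterol): 0, -1, 2, 0, -1, 0, 0; Σd² = 6
ρ = 1 − 6Σd² / [n(n²−1)] = 1 − 6×6 / (7×48) = 1 − 36/336 ≈ 0.893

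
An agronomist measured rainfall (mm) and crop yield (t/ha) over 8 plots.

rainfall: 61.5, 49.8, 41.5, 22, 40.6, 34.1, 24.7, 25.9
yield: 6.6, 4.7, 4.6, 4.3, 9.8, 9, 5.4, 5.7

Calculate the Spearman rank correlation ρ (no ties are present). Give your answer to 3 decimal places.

Rank rainfall: 8, 7, 6, 1, 5, 4, 2, 3
Rank yield: 6, 3, 2, 1, 8, 7, 4, 5
d = rank(rainfall) − rank(yield): 2, 4, 4, 0, -3, -3, -2, -2; Σd² = 62
ρ = 1 − 6Σd² / [n(n²−1)] = 1 − 6×62 / (8×63) = 1 − 372/504 ≈ 0.262

0.262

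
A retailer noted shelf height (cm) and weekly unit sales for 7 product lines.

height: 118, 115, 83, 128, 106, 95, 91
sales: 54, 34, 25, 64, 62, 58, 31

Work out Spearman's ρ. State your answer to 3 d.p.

0.714

Rank height: 6, 5, 1, 7, 4, 3, 2
Rank sales: 4, 3, 1, 7, 6, 5, 2
d = rank(height) − rank(sales): 2, 2, 0, 0, -2, -2, 0; Σd² = 16
ρ = 1 − 6Σd² / [n(n²−1)] = 1 − 6×16 / (7×48) = 1 − 96/336 ≈ 0.714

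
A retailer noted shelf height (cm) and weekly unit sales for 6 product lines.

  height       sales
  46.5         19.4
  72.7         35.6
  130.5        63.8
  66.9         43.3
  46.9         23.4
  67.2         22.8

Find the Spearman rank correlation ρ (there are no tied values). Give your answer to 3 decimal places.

0.714

Rank height: 1, 5, 6, 3, 2, 4
Rank sales: 1, 4, 6, 5, 3, 2
d = rank(height) − rank(sales): 0, 1, 0, -2, -1, 2; Σd² = 10
ρ = 1 − 6Σd² / [n(n²−1)] = 1 − 6×10 / (6×35) = 1 − 60/210 ≈ 0.714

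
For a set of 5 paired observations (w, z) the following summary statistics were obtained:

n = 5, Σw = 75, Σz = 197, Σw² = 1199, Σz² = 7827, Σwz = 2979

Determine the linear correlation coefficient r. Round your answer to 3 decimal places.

r = (nΣwz − ΣwΣz) / √[(nΣw² − (Σw)²)(nΣz² − (Σz)²)]
Numerator: 5×2979 − 75×197 = 120
Denominator: √[(5995 − 5625)(39135 − 38809)] = √[370 × 326] = 347.3039
r = 120 / 347.3039 ≈ 0.346

0.346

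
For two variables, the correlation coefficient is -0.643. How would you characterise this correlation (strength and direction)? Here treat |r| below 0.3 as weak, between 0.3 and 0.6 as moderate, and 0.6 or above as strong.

strong negative

r = -0.643 < 0 so the relationship is negative.
|r| = 0.643, which falls in the strong range.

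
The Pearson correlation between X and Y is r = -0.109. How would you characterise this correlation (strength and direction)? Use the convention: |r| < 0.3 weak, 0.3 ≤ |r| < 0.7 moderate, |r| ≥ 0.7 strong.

r = -0.109 < 0 so the relationship is negative.
|r| = 0.109, which falls in the weak range.

weak negative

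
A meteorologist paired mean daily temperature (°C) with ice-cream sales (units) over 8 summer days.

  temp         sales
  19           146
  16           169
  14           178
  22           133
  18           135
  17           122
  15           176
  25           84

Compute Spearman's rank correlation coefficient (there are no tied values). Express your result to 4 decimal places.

Rank temp: 6, 3, 1, 7, 5, 4, 2, 8
Rank sales: 5, 6, 8, 3, 4, 2, 7, 1
d = rank(temp) − rank(sales): 1, -3, -7, 4, 1, 2, -5, 7; Σd² = 154
ρ = 1 − 6Σd² / [n(n²−1)] = 1 − 6×154 / (8×63) = 1 − 924/504 ≈ -0.8333

-0.8333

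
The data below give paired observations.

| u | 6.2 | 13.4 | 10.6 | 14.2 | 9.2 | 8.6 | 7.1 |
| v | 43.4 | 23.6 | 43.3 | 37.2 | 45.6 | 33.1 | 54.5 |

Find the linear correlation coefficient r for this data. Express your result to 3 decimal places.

-0.641

n = 7, Σu = 69.3, Σv = 280.7, Σu² = 741.01, Σv² = 11844.47, Σuv = 2663.67
nΣuv − ΣuΣv = 18645.69 − 19452.51 = -806.82
nΣu² − (Σu)² = 5187.07 − 4802.49 = 384.58; nΣv² − (Σv)² = 82911.29 − 78792.49 = 4118.8
r = -806.82 / √(384.58 × 4118.8) = -806.82 / 1258.5738 ≈ -0.641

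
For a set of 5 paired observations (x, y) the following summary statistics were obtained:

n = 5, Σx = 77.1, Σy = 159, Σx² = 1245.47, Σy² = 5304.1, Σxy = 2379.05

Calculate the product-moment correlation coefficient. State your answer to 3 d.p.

r = (nΣxy − ΣxΣy) / √[(nΣx² − (Σx)²)(nΣy² − (Σy)²)]
Numerator: 5×2379.05 − 77.1×159 = -363.65
Denominator: √[(6227.35 − 5944.41)(26520.5 − 25281)] = √[282.94 × 1239.5] = 592.2028
r = -363.65 / 592.2028 ≈ -0.614

-0.614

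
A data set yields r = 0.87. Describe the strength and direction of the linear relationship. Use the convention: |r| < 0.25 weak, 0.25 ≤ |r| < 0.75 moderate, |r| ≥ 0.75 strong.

strong positive

r = 0.87 > 0 so the relationship is positive.
|r| = 0.87, which falls in the strong range.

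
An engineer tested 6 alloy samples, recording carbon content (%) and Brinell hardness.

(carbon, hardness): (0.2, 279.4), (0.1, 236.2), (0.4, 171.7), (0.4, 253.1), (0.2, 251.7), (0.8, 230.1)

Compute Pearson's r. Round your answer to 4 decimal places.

n = 6, Σx = 2.1, Σy = 1422.2, Σx² = 1.05, Σy² = 343694.2, Σxy = 483.84
nΣxy − ΣxΣy = 2903.04 − 2986.62 = -83.58
nΣx² − (Σx)² = 6.3 − 4.41 = 1.89; nΣy² − (Σy)² = 2062165.2 − 2022652.84 = 39512.36
r = -83.58 / √(1.89 × 39512.36) = -83.58 / 273.2734 ≈ -0.3058

-0.3058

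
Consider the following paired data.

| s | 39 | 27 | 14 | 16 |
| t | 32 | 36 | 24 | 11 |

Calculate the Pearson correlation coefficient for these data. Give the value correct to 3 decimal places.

0.682

n = 4, Σs = 96, Σt = 103, Σs² = 2702, Σt² = 3017, Σst = 2732
nΣst − ΣsΣt = 10928 − 9888 = 1040
nΣs² − (Σs)² = 10808 − 9216 = 1592; nΣt² − (Σt)² = 12068 − 10609 = 1459
r = 1040 / √(1592 × 1459) = 1040 / 1524.0499 ≈ 0.682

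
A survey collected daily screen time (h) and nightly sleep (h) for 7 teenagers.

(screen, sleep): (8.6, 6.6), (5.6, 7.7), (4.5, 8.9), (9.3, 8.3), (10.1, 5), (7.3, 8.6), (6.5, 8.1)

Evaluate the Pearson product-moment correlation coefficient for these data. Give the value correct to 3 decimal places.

n = 7, Σx = 51.9, Σy = 53.2, Σx² = 409.61, Σy² = 415.52, Σxy = 383.05
nΣxy − ΣxΣy = 2681.35 − 2761.08 = -79.73
nΣx² − (Σx)² = 2867.27 − 2693.61 = 173.66; nΣy² − (Σy)² = 2908.64 − 2830.24 = 78.4
r = -79.73 / √(173.66 × 78.4) = -79.73 / 116.6831 ≈ -0.683

-0.683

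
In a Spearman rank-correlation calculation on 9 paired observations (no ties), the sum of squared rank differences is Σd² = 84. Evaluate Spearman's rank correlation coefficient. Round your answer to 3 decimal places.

0.300

ρ = 1 − 6Σd² / [n(n²−1)] = 1 − 6×84 / (9×80)
  = 1 − 504/720 = 1 − 0.7000 ≈ 0.300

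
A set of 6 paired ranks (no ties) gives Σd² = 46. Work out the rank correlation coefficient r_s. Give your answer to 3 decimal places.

ρ = 1 − 6Σd² / [n(n²−1)] = 1 − 6×46 / (6×35)
  = 1 − 276/210 = 1 − 1.3143 ≈ -0.314

-0.314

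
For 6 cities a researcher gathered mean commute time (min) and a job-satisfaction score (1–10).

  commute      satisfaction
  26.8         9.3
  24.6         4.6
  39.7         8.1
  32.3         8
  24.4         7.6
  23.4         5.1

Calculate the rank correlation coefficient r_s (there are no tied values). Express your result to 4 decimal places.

0.6571

Rank commute: 4, 3, 6, 5, 2, 1
Rank satisfaction: 6, 1, 5, 4, 3, 2
d = rank(commute) − rank(satisfaction): -2, 2, 1, 1, -1, -1; Σd² = 12
ρ = 1 − 6Σd² / [n(n²−1)] = 1 − 6×12 / (6×35) = 1 − 72/210 ≈ 0.6571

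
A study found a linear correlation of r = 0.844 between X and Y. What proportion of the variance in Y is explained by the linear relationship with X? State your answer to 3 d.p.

r² = (0.844)² = 0.712

0.712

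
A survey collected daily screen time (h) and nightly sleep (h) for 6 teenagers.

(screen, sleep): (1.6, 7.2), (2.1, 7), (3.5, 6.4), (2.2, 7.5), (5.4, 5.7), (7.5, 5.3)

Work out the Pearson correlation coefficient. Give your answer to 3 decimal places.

n = 6, Σx = 22.3, Σy = 39.1, Σx² = 109.47, Σy² = 258.63, Σxy = 135.65
nΣxy − ΣxΣy = 813.9 − 871.93 = -58.03
nΣx² − (Σx)² = 656.82 − 497.29 = 159.53; nΣy² − (Σy)² = 1551.78 − 1528.81 = 22.97
r = -58.03 / √(159.53 × 22.97) = -58.03 / 60.5343 ≈ -0.959

-0.959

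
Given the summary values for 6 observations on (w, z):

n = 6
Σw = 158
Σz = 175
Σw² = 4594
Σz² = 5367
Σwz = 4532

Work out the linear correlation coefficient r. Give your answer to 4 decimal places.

-0.2262

r = (nΣwz − ΣwΣz) / √[(nΣw² − (Σw)²)(nΣz² − (Σz)²)]
Numerator: 6×4532 − 158×175 = -458
Denominator: √[(27564 − 24964)(32202 − 30625)] = √[2600 × 1577] = 2024.8951
r = -458 / 2024.8951 ≈ -0.2262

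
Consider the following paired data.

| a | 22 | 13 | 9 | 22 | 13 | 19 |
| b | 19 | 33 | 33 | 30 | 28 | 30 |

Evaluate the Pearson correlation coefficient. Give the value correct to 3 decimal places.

-0.622

n = 6, Σa = 98, Σb = 173, Σa² = 1748, Σb² = 5123, Σab = 2738
nΣab − ΣaΣb = 16428 − 16954 = -526
nΣa² − (Σa)² = 10488 − 9604 = 884; nΣb² − (Σb)² = 30738 − 29929 = 809
r = -526 / √(884 × 809) = -526 / 845.6690 ≈ -0.622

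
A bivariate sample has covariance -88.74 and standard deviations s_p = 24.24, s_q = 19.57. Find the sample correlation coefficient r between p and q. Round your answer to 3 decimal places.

r = Cov(p,q) / (s_p · s_q) = -88.74 / (24.24 × 19.57)
  = -88.74 / 474.3768 ≈ -0.187

-0.187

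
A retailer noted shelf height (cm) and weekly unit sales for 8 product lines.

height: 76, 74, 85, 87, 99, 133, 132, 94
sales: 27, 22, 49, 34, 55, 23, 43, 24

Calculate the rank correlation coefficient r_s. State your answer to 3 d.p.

0.214

Rank height: 2, 1, 3, 4, 6, 8, 7, 5
Rank sales: 4, 1, 7, 5, 8, 2, 6, 3
d = rank(height) − rank(sales): -2, 0, -4, -1, -2, 6, 1, 2; Σd² = 66
ρ = 1 − 6Σd² / [n(n²−1)] = 1 − 6×66 / (8×63) = 1 − 396/504 ≈ 0.214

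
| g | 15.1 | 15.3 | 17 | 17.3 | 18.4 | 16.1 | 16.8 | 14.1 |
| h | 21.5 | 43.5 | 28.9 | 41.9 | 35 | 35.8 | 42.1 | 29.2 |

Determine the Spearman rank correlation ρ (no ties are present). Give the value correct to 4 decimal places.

Rank g: 2, 3, 6, 7, 8, 4, 5, 1
Rank h: 1, 8, 2, 6, 4, 5, 7, 3
d = rank(g) − rank(h): 1, -5, 4, 1, 4, -1, -2, -2; Σd² = 68
ρ = 1 − 6Σd² / [n(n²−1)] = 1 − 6×68 / (8×63) = 1 − 408/504 ≈ 0.1905

0.1905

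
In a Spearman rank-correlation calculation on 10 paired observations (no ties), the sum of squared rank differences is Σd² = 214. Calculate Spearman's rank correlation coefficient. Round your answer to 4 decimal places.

-0.2970

ρ = 1 − 6Σd² / [n(n²−1)] = 1 − 6×214 / (10×99)
  = 1 − 1284/990 = 1 − 1.29697 ≈ -0.2970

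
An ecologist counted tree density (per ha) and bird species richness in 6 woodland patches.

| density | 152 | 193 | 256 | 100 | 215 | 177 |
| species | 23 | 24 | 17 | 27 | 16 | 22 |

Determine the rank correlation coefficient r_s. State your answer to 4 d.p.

-0.7714

Rank density: 2, 4, 6, 1, 5, 3
Rank species: 4, 5, 2, 6, 1, 3
d = rank(density) − rank(species): -2, -1, 4, -5, 4, 0; Σd² = 62
ρ = 1 − 6Σd² / [n(n²−1)] = 1 − 6×62 / (6×35) = 1 − 372/210 ≈ -0.7714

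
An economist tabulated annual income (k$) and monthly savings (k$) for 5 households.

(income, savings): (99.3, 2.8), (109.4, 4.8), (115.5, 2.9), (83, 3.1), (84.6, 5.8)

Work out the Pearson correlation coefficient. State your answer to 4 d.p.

-0.2825

n = 5, Σx = 491.8, Σy = 19.4, Σx² = 49215.26, Σy² = 82.54, Σxy = 1886.09
nΣxy − ΣxΣy = 9430.45 − 9540.92 = -110.47
nΣx² − (Σx)² = 246076.3 − 241867.24 = 4209.06; nΣy² − (Σy)² = 412.7 − 376.36 = 36.34
r = -110.47 / √(4209.06 × 36.34) = -110.47 / 391.0975 ≈ -0.2825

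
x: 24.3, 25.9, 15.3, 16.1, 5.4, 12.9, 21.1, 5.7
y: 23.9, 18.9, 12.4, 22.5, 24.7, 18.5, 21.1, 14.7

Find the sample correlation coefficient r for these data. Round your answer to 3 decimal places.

0.176

n = 8, Σx = 126.7, Σy = 156.7, Σx² = 2427.87, Σy² = 3202.07, Σxy = 2523.28
nΣxy − ΣxΣy = 20186.24 − 19853.89 = 332.35
nΣx² − (Σx)² = 19422.96 − 16052.89 = 3370.07; nΣy² − (Σy)² = 25616.56 − 24554.89 = 1061.67
r = 332.35 / √(3370.07 × 1061.67) = 332.35 / 1891.5344 ≈ 0.176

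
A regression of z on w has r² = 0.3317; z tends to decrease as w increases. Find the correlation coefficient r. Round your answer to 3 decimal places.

|r| = √0.3317 = 0.576
The association is negative, so r = −0.576.

-0.576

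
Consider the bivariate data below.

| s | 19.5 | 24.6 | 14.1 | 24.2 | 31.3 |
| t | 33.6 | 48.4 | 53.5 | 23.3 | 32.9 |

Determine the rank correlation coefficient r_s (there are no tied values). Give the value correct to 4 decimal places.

-0.5000

Rank s: 2, 4, 1, 3, 5
Rank t: 3, 4, 5, 1, 2
d = rank(s) − rank(t): -1, 0, -4, 2, 3; Σd² = 30
ρ = 1 − 6Σd² / [n(n²−1)] = 1 − 6×30 / (5×24) = 1 − 180/120 ≈ -0.5000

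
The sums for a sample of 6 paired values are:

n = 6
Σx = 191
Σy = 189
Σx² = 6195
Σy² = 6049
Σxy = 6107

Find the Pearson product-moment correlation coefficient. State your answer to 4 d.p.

r = (nΣxy − ΣxΣy) / √[(nΣx² − (Σx)²)(nΣy² − (Σy)²)]
Numerator: 6×6107 − 191×189 = 543
Denominator: √[(37170 − 36481)(36294 − 35721)] = √[689 × 573] = 628.3287
r = 543 / 628.3287 ≈ 0.8642

0.8642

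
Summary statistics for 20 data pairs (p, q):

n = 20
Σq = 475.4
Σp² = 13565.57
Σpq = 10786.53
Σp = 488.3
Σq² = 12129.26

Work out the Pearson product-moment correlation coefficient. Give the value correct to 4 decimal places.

r = (nΣpq − ΣpΣq) / √[(nΣp² − (Σp)²)(nΣq² − (Σq)²)]
Numerator: 20×10786.53 − 488.3×475.4 = -16407.22
Denominator: √[(271311.4 − 238436.89)(242585.2 − 226005.16)] = √[32874.51 × 16580.04] = 23346.5349
r = -16407.22 / 23346.5349 ≈ -0.7028

-0.7028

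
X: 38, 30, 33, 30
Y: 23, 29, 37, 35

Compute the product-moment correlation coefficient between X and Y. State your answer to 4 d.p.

-0.6422

n = 4, ΣX = 131, ΣY = 124, ΣX² = 4333, ΣY² = 3964, ΣXY = 4015
nΣXY − ΣXΣY = 16060 − 16244 = -184
nΣX² − (ΣX)² = 17332 − 17161 = 171; nΣY² − (ΣY)² = 15856 − 15376 = 480
r = -184 / √(171 × 480) = -184 / 286.4961 ≈ -0.6422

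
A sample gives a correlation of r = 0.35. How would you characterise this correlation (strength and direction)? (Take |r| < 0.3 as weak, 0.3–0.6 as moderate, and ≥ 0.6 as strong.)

r = 0.35 > 0 so the relationship is positive.
|r| = 0.35, which falls in the moderate range.

moderate positive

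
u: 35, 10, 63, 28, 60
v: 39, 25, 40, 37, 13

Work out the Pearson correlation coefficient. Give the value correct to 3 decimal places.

-0.083

n = 5, Σu = 196, Σv = 154, Σu² = 9678, Σv² = 5284, Σuv = 5951
nΣuv − ΣuΣv = 29755 − 30184 = -429
nΣu² − (Σu)² = 48390 − 38416 = 9974; nΣv² − (Σv)² = 26420 − 23716 = 2704
r = -429 / √(9974 × 2704) = -429 / 5193.2356 ≈ -0.083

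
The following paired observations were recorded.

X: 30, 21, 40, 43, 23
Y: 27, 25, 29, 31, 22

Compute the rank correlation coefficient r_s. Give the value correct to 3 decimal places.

Rank X: 3, 1, 4, 5, 2
Rank Y: 3, 2, 4, 5, 1
d = rank(X) − rank(Y): 0, -1, 0, 0, 1; Σd² = 2
ρ = 1 − 6Σd² / [n(n²−1)] = 1 − 6×2 / (5×24) = 1 − 12/120 ≈ 0.900

0.900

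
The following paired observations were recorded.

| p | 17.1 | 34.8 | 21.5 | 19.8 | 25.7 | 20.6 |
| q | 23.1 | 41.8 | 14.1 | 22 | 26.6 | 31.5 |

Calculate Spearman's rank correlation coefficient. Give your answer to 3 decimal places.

Rank p: 1, 6, 4, 2, 5, 3
Rank q: 3, 6, 1, 2, 4, 5
d = rank(p) − rank(q): -2, 0, 3, 0, 1, -2; Σd² = 18
ρ = 1 − 6Σd² / [n(n²−1)] = 1 − 6×18 / (6×35) = 1 − 108/210 ≈ 0.486

0.486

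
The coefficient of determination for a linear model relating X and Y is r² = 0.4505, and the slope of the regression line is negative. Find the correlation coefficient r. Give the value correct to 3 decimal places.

-0.671

|r| = √0.4505 = 0.671
The association is negative, so r = −0.671.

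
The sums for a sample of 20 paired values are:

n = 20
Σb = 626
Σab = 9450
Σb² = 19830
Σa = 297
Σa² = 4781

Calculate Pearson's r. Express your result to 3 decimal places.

r = (nΣab − ΣaΣb) / √[(nΣa² − (Σa)²)(nΣb² − (Σb)²)]
Numerator: 20×9450 − 297×626 = 3078
Denominator: √[(95620 − 88209)(396600 − 391876)] = √[7411 × 4724] = 5916.8880
r = 3078 / 5916.8880 ≈ 0.520

0.520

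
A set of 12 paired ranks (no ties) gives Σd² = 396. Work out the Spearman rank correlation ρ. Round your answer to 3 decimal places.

ρ = 1 − 6Σd² / [n(n²−1)] = 1 − 6×396 / (12×143)
  = 1 − 2376/1716 = 1 − 1.3846 ≈ -0.385

-0.385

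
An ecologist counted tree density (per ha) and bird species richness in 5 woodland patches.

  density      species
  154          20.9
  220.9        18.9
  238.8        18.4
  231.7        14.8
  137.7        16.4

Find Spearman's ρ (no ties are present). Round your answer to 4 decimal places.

-0.2000

Rank density: 2, 3, 5, 4, 1
Rank species: 5, 4, 3, 1, 2
d = rank(density) − rank(species): -3, -1, 2, 3, -1; Σd² = 24
ρ = 1 − 6Σd² / [n(n²−1)] = 1 − 6×24 / (5×24) = 1 − 144/120 ≈ -0.2000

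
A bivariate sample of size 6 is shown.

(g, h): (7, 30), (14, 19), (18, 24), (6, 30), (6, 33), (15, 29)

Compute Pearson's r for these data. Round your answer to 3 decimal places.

n = 6, Σg = 66, Σh = 165, Σg² = 866, Σh² = 4667, Σgh = 1721
nΣgh − ΣgΣh = 10326 − 10890 = -564
nΣg² − (Σg)² = 5196 − 4356 = 840; nΣh² − (Σh)² = 28002 − 27225 = 777
r = -564 / √(840 × 777) = -564 / 807.8861 ≈ -0.698

-0.698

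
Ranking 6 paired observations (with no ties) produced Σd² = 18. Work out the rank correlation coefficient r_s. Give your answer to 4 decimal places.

ρ = 1 − 6Σd² / [n(n²−1)] = 1 − 6×18 / (6×35)
  = 1 − 108/210 = 1 − 0.51429 ≈ 0.4857

0.4857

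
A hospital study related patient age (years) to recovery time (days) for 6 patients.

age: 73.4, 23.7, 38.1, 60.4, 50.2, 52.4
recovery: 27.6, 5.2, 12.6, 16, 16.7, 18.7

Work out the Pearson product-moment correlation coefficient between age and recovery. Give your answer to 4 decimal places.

0.9483

n = 6, Σx = 298.2, Σy = 96.8, Σx² = 16314.82, Σy² = 1832.14, Σxy = 5413.76
nΣxy − ΣxΣy = 32482.56 − 28865.76 = 3616.8
nΣx² − (Σx)² = 97888.92 − 88923.24 = 8965.68; nΣy² − (Σy)² = 10992.84 − 9370.24 = 1622.6
r = 3616.8 / √(8965.68 × 1622.6) = 3616.8 / 3814.1463 ≈ 0.9483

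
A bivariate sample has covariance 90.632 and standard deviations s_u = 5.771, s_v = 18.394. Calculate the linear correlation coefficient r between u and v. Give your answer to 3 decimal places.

r = Cov(u,v) / (s_u · s_v) = 90.632 / (5.771 × 18.394)
  = 90.632 / 106.1518 ≈ 0.854

0.854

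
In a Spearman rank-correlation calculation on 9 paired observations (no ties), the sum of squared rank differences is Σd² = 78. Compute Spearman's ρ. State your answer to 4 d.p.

ρ = 1 − 6Σd² / [n(n²−1)] = 1 − 6×78 / (9×80)
  = 1 − 468/720 = 1 − 0.65000 ≈ 0.3500

0.3500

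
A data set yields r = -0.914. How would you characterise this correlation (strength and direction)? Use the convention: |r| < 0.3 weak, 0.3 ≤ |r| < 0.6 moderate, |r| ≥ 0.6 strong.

strong negative

r = -0.914 < 0 so the relationship is negative.
|r| = 0.914, which falls in the strong range.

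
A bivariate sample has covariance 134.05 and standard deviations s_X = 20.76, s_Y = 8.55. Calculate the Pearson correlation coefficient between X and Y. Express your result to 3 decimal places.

0.755

r = Cov(X,Y) / (s_X · s_Y) = 134.05 / (20.76 × 8.55)
  = 134.05 / 177.4980 ≈ 0.755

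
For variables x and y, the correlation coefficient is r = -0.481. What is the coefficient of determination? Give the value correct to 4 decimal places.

0.2314

r² = (-0.481)² = 0.2314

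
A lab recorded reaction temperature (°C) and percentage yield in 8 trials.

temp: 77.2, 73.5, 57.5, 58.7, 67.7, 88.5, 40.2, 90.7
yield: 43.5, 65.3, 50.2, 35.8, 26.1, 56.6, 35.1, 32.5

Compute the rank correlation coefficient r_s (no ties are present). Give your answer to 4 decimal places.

0.0952

Rank temp: 6, 5, 2, 3, 4, 7, 1, 8
Rank yield: 5, 8, 6, 4, 1, 7, 3, 2
d = rank(temp) − rank(yield): 1, -3, -4, -1, 3, 0, -2, 6; Σd² = 76
ρ = 1 − 6Σd² / [n(n²−1)] = 1 − 6×76 / (8×63) = 1 − 456/504 ≈ 0.0952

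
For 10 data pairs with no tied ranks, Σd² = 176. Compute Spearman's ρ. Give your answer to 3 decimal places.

ρ = 1 − 6Σd² / [n(n²−1)] = 1 − 6×176 / (10×99)
  = 1 − 1056/990 = 1 − 1.0667 ≈ -0.067

-0.067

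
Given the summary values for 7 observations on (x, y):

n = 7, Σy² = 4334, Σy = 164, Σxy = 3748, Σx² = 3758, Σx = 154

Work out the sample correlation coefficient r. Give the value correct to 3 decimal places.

0.328

r = (nΣxy − ΣxΣy) / √[(nΣx² − (Σx)²)(nΣy² − (Σy)²)]
Numerator: 7×3748 − 154×164 = 980
Denominator: √[(26306 − 23716)(30338 − 26896)] = √[2590 × 3442] = 2985.7629
r = 980 / 2985.7629 ≈ 0.328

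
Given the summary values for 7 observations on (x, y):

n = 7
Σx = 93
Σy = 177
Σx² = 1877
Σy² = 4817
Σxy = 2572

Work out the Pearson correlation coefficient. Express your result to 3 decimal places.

r = (nΣxy − ΣxΣy) / √[(nΣx² − (Σx)²)(nΣy² − (Σy)²)]
Numerator: 7×2572 − 93×177 = 1543
Denominator: √[(13139 − 8649)(33719 − 31329)] = √[4490 × 2390] = 3275.8358
r = 1543 / 3275.8358 ≈ 0.471

0.471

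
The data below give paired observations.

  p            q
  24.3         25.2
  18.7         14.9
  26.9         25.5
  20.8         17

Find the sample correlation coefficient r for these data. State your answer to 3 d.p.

0.959

n = 4, Σp = 90.7, Σq = 82.6, Σp² = 2096.43, Σq² = 1796.3, Σpq = 1930.54
nΣpq − ΣpΣq = 7722.16 − 7491.82 = 230.34
nΣp² − (Σp)² = 8385.72 − 8226.49 = 159.23; nΣq² − (Σq)² = 7185.2 − 6822.76 = 362.44
r = 230.34 / √(159.23 × 362.44) = 230.34 / 240.2318 ≈ 0.959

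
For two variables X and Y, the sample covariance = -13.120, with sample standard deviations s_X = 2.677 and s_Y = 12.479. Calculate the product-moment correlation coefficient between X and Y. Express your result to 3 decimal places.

r = Cov(X,Y) / (s_X · s_Y) = -13.120 / (2.677 × 12.479)
  = -13.120 / 33.4063 ≈ -0.393

-0.393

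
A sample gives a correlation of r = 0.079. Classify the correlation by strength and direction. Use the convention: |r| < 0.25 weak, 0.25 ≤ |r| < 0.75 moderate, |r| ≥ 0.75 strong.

r = 0.079 > 0 so the relationship is positive.
|r| = 0.079, which falls in the weak range.

weak positive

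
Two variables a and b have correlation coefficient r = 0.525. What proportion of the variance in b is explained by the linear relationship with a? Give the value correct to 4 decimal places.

r² = (0.525)² = 0.2756

0.2756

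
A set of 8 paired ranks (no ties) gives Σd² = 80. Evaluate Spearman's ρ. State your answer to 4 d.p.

0.0476

ρ = 1 − 6Σd² / [n(n²−1)] = 1 − 6×80 / (8×63)
  = 1 − 480/504 = 1 − 0.95238 ≈ 0.0476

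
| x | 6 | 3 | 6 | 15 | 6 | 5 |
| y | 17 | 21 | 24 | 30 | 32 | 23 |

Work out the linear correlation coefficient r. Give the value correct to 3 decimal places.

0.526

n = 6, Σx = 41, Σy = 147, Σx² = 367, Σy² = 3759, Σxy = 1066
nΣxy − ΣxΣy = 6396 − 6027 = 369
nΣx² − (Σx)² = 2202 − 1681 = 521; nΣy² − (Σy)² = 22554 − 21609 = 945
r = 369 / √(521 × 945) = 369 / 701.6730 ≈ 0.526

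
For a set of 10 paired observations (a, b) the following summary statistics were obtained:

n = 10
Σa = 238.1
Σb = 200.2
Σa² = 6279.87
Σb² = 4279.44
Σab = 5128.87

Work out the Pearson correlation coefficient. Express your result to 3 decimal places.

0.889

r = (nΣab − ΣaΣb) / √[(nΣa² − (Σa)²)(nΣb² − (Σb)²)]
Numerator: 10×5128.87 − 238.1×200.2 = 3621.08
Denominator: √[(62798.7 − 56691.61)(42794.4 − 40080.04)] = √[6107.09 × 2714.36] = 4071.4667
r = 3621.08 / 4071.4667 ≈ 0.889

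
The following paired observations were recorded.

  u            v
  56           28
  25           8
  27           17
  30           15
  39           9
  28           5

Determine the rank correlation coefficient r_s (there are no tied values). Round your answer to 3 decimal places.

Rank u: 6, 1, 2, 4, 5, 3
Rank v: 6, 2, 5, 4, 3, 1
d = rank(u) − rank(v): 0, -1, -3, 0, 2, 2; Σd² = 18
ρ = 1 − 6Σd² / [n(n²−1)] = 1 − 6×18 / (6×35) = 1 − 108/210 ≈ 0.486

0.486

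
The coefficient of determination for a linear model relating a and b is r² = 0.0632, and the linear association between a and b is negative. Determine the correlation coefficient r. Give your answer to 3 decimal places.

|r| = √0.0632 = 0.251
The association is negative, so r = −0.251.

-0.251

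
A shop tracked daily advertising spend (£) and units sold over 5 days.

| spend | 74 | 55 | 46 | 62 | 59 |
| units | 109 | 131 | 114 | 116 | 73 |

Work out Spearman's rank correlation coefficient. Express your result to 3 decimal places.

-0.300

Rank spend: 5, 2, 1, 4, 3
Rank units: 2, 5, 3, 4, 1
d = rank(spend) − rank(units): 3, -3, -2, 0, 2; Σd² = 26
ρ = 1 − 6Σd² / [n(n²−1)] = 1 − 6×26 / (5×24) = 1 − 156/120 ≈ -0.300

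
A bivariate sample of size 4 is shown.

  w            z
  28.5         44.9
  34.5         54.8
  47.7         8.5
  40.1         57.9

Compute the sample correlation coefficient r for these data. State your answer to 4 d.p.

-0.6543

n = 4, Σw = 150.8, Σz = 166.1, Σw² = 5885.8, Σz² = 8443.71, Σwz = 5897.49
nΣwz − ΣwΣz = 23589.96 − 25047.88 = -1457.92
nΣw² − (Σw)² = 23543.2 − 22740.64 = 802.56; nΣz² − (Σz)² = 33774.84 − 27589.21 = 6185.63
r = -1457.92 / √(802.56 × 6185.63) = -1457.92 / 2228.0797 ≈ -0.6543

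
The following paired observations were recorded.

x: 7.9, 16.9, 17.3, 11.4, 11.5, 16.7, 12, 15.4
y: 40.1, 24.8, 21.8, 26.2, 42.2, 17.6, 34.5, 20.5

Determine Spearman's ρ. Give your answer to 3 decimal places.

-0.690

Rank x: 1, 7, 8, 2, 3, 6, 4, 5
Rank y: 7, 4, 3, 5, 8, 1, 6, 2
d = rank(x) − rank(y): -6, 3, 5, -3, -5, 5, -2, 3; Σd² = 142
ρ = 1 − 6Σd² / [n(n²−1)] = 1 − 6×142 / (8×63) = 1 − 852/504 ≈ -0.690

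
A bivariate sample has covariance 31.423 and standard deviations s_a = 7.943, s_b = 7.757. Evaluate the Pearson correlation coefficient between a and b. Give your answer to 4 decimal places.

0.5100

r = Cov(a,b) / (s_a · s_b) = 31.423 / (7.943 × 7.757)
  = 31.423 / 61.6139 ≈ 0.5100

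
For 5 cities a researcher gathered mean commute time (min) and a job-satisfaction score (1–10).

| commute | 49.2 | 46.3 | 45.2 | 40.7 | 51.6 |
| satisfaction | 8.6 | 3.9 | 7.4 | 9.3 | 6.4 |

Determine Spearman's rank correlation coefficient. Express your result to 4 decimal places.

Rank commute: 4, 3, 2, 1, 5
Rank satisfaction: 4, 1, 3, 5, 2
d = rank(commute) − rank(satisfaction): 0, 2, -1, -4, 3; Σd² = 30
ρ = 1 − 6Σd² / [n(n²−1)] = 1 − 6×30 / (5×24) = 1 − 180/120 ≈ -0.5000

-0.5000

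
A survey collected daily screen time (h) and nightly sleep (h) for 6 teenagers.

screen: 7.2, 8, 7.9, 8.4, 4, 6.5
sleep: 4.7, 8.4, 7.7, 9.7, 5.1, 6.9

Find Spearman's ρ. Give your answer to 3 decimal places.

0.829

Rank screen: 3, 5, 4, 6, 1, 2
Rank sleep: 1, 5, 4, 6, 2, 3
d = rank(screen) − rank(sleep): 2, 0, 0, 0, -1, -1; Σd² = 6
ρ = 1 − 6Σd² / [n(n²−1)] = 1 − 6×6 / (6×35) = 1 − 36/210 ≈ 0.829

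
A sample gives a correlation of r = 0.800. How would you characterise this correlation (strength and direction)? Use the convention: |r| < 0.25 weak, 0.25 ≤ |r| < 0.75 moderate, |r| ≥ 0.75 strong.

r = 0.800 > 0 so the relationship is positive.
|r| = 0.800, which falls in the strong range.

strong positive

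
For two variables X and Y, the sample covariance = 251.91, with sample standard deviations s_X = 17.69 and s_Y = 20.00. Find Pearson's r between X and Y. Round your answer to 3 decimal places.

r = Cov(X,Y) / (s_X · s_Y) = 251.91 / (17.69 × 20.00)
  = 251.91 / 353.8000 ≈ 0.712

0.712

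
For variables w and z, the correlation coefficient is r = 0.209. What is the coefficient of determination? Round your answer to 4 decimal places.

0.0437

r² = (0.209)² = 0.0437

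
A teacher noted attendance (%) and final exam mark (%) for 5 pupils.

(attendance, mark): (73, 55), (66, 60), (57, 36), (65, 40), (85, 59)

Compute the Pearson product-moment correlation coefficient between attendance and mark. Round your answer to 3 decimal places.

0.727

n = 5, Σx = 346, Σy = 250, Σx² = 24384, Σy² = 13002, Σxy = 17642
nΣxy − ΣxΣy = 88210 − 86500 = 1710
nΣx² − (Σx)² = 121920 − 119716 = 2204; nΣy² − (Σy)² = 65010 − 62500 = 2510
r = 1710 / √(2204 × 2510) = 1710 / 2352.0289 ≈ 0.727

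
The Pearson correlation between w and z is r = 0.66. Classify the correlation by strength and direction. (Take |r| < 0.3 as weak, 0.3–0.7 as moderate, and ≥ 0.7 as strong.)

r = 0.66 > 0 so the relationship is positive.
|r| = 0.66, which falls in the moderate range.

moderate positive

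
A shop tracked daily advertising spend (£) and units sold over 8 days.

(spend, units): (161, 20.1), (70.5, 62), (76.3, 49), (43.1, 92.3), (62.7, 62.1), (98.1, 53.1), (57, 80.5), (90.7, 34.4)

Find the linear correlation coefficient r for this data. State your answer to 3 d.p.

-0.885

n = 8, Σx = 659.4, Σy = 453.5, Σx² = 63600.94, Σy² = 29507.93, Σxy = 32135.29
nΣxy − ΣxΣy = 257082.32 − 299037.9 = -41955.58
nΣx² − (Σx)² = 508807.52 − 434808.36 = 73999.16; nΣy² − (Σy)² = 236063.44 − 205662.25 = 30401.19
r = -41955.58 / √(73999.16 × 30401.19) = -41955.58 / 47430.6074 ≈ -0.885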